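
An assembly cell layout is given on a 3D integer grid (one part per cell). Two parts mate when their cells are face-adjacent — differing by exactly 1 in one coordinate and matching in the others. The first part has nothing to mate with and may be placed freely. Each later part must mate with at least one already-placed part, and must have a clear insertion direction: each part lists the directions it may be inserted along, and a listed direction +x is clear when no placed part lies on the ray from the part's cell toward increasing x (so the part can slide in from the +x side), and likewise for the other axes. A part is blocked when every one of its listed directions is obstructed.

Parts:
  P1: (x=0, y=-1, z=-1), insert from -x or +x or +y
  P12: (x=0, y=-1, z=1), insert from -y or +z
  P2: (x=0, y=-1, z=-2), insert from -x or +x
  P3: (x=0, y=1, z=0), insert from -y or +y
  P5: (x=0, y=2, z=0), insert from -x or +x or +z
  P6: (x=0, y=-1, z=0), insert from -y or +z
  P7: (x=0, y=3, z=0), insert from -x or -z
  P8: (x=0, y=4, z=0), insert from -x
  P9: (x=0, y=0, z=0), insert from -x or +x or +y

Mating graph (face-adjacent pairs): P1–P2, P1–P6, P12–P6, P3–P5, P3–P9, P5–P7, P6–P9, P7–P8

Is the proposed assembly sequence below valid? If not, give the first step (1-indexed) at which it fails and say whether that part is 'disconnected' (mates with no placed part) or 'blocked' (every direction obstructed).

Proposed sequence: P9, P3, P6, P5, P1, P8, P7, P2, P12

Invalid at step 6 (disconnected)

1. P9@(0, 0, 0) [-x clear] — {P9}
2. P3@(0, 1, 0) [+y clear] — {P3, P9}
3. P6@(0, -1, 0) [-y clear] — {P3, P6, P9}
4. P5@(0, 2, 0) [-x clear] — {P3, P5, P6, P9}
5. P1@(0, -1, -1) [-x clear] — {P1, P3, P5, P6, P9}
6. P8@(0, 4, 0) — no placed neighbour ⇒ disconnected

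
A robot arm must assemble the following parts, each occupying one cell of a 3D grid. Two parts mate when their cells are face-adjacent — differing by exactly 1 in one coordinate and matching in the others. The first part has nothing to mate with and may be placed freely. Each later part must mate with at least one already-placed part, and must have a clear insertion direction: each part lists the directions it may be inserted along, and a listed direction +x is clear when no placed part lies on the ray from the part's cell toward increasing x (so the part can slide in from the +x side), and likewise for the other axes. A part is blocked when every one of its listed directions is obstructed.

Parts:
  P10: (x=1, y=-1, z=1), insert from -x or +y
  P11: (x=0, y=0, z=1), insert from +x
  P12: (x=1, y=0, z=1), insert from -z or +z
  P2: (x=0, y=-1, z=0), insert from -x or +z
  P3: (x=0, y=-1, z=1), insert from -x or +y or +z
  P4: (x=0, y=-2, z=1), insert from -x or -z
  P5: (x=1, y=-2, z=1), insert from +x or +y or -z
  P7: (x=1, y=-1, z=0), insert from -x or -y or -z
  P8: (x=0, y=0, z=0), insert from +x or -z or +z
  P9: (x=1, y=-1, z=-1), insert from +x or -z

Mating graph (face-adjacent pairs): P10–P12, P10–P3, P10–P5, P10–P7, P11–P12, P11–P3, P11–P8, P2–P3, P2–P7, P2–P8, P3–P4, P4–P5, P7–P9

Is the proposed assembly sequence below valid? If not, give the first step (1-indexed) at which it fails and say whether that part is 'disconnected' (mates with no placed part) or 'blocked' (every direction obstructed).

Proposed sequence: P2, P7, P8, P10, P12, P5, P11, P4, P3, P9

Invalid at step 7 (blocked)

1. P2@(0, -1, 0) [-x clear] — {P2}
2. P7@(1, -1, 0) [-y clear] — {P2, P7}
3. P8@(0, 0, 0) [+x clear] — {P2, P7, P8}
4. P10@(1, -1, 1) [-x clear] — {P10, P2, P7, P8}
5. P12@(1, 0, 1) [-z clear] — {P10, P12, P2, P7, P8}
6. P5@(1, -2, 1) [+x clear] — {P10, P12, P2, P5, P7, P8}
7. P11@(0, 0, 1) — +x all obstructed ⇒ blocked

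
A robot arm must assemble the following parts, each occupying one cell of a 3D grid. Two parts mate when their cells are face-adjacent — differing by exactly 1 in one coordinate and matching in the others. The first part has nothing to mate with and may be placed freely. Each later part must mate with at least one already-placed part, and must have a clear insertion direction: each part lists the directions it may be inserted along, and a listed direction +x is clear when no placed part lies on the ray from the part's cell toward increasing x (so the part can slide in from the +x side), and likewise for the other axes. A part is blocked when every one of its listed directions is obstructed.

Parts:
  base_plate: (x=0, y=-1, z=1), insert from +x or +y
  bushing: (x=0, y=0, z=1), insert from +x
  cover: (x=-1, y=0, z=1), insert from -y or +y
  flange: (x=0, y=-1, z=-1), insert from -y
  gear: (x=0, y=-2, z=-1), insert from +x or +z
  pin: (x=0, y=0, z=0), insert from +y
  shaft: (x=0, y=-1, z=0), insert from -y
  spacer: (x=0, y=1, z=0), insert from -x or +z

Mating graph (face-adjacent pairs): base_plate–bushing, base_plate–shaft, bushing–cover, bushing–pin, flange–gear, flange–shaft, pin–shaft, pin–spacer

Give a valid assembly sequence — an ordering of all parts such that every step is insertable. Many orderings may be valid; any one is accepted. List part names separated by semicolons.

1. pin@(0, 0, 0) [+y clear] — {pin}
2. bushing@(0, 0, 1) [+x clear] — {bushing, pin}
3. base_plate@(0, -1, 1) [+x clear] — {base_plate, bushing, pin}
4. cover@(-1, 0, 1) [-y clear] — {base_plate, bushing, cover, pin}
5. shaft@(0, -1, 0) [-y clear] — {base_plate, bushing, cover, pin, shaft}
6. flange@(0, -1, -1) [-y clear] — {base_plate, bushing, cover, flange, pin, shaft}
7. spacer@(0, 1, 0) [-x clear] — {base_plate, bushing, cover, flange, pin, shaft, spacer}
8. gear@(0, -2, -1) [+x clear] — {base_plate, bushing, cover, flange, gear, pin, shaft, spacer}

pin; bushing; base_plate; cover; shaft; flange; spacer; gear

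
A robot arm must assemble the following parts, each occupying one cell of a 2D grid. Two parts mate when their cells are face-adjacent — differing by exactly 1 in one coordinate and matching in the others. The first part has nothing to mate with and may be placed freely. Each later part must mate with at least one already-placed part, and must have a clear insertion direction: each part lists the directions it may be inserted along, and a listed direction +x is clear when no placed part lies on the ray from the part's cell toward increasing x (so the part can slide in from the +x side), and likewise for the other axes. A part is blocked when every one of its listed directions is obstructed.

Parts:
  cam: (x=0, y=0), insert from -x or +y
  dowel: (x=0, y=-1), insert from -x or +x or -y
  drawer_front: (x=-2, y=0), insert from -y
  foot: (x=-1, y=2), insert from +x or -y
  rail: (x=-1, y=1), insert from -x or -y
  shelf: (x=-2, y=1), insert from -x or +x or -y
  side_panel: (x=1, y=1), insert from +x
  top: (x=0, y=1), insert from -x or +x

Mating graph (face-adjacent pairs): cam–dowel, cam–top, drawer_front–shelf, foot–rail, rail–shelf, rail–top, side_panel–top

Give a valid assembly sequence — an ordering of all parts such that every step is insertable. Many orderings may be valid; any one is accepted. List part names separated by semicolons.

1. top@(0, 1) [-x clear] — {top}
2. rail@(-1, 1) [-x clear] — {rail, top}
3. foot@(-1, 2) [+x clear] — {foot, rail, top}
4. side_panel@(1, 1) [+x clear] — {foot, rail, side_panel, top}
5. shelf@(-2, 1) [-x clear] — {foot, rail, shelf, side_panel, top}
6. cam@(0, 0) [-x clear] — {cam, foot, rail, shelf, side_panel, top}
7. drawer_front@(-2, 0) [-y clear] — {cam, drawer_front, foot, rail, shelf, side_panel, top}
8. dowel@(0, -1) [-x clear] — {cam, dowel, drawer_front, foot, rail, shelf, side_panel, top}

top; rail; foot; side_panel; shelf; cam; drawer_front; dowel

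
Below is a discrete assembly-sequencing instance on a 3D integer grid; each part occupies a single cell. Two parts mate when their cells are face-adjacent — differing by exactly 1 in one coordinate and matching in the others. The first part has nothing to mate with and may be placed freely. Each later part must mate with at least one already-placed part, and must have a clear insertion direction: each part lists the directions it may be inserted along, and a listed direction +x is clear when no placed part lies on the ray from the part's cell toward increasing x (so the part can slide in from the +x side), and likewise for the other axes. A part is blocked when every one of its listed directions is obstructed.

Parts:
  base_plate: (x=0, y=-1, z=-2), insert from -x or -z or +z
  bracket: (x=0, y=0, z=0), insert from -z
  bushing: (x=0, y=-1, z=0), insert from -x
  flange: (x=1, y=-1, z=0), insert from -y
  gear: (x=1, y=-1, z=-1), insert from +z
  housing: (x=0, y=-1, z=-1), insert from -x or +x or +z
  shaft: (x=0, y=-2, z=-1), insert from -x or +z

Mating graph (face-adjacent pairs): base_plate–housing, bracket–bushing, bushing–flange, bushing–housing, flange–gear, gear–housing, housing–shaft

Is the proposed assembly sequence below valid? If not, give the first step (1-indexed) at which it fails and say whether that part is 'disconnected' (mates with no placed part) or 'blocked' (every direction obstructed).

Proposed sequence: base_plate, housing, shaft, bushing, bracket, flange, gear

Invalid at step 7 (blocked)

1. base_plate@(0, -1, -2) [-x clear] — {base_plate}
2. housing@(0, -1, -1) [-x clear] — {base_plate, housing}
3. shaft@(0, -2, -1) [-x clear] — {base_plate, housing, shaft}
4. bushing@(0, -1, 0) [-x clear] — {base_plate, bushing, housing, shaft}
5. bracket@(0, 0, 0) [-z clear] — {base_plate, bracket, bushing, housing, shaft}
6. flange@(1, -1, 0) [-y clear] — {base_plate, bracket, bushing, flange, housing, shaft}
7. gear@(1, -1, -1) — +z all obstructed ⇒ blocked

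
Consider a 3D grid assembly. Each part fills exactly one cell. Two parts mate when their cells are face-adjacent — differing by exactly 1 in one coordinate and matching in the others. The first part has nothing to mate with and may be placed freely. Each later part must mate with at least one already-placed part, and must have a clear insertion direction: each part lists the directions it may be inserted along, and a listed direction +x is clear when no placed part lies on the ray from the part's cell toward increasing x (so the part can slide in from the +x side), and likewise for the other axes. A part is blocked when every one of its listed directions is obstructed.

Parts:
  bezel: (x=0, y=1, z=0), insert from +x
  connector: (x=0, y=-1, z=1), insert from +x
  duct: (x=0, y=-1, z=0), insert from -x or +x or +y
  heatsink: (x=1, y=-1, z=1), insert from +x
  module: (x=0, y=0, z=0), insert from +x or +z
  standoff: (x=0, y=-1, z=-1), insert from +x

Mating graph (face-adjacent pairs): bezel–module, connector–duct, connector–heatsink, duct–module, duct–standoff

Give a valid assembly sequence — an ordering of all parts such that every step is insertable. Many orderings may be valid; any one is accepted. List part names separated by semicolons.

1. connector@(0, -1, 1) [+x clear] — {connector}
2. duct@(0, -1, 0) [-x clear] — {connector, duct}
3. heatsink@(1, -1, 1) [+x clear] — {connector, duct, heatsink}
4. module@(0, 0, 0) [+x clear] — {connector, duct, heatsink, module}
5. bezel@(0, 1, 0) [+x clear] — {bezel, connector, duct, heatsink, module}
6. standoff@(0, -1, -1) [+x clear] — {bezel, connector, duct, heatsink, module, standoff}

connector; duct; heatsink; module; bezel; standoff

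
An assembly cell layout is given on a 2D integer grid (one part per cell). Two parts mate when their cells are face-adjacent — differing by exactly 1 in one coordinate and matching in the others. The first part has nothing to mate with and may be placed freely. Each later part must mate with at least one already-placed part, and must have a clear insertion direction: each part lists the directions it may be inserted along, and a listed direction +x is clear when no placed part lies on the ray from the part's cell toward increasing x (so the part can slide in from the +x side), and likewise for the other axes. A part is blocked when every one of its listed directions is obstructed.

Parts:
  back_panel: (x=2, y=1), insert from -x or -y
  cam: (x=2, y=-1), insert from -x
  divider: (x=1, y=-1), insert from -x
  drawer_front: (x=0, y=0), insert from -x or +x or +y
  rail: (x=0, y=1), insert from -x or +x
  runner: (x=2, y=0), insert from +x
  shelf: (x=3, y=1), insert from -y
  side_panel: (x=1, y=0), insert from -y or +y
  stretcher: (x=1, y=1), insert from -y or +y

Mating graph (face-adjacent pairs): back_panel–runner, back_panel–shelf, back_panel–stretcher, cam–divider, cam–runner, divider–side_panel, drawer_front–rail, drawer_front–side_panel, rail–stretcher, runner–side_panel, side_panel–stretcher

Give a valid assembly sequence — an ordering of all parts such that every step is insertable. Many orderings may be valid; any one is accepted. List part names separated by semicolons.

1. rail@(0, 1) [-x clear] — {rail}
2. stretcher@(1, 1) [-y clear] — {rail, stretcher}
3. side_panel@(1, 0) [-y clear] — {rail, side_panel, stretcher}
4. drawer_front@(0, 0) [-x clear] — {drawer_front, rail, side_panel, stretcher}
5. back_panel@(2, 1) [-y clear] — {back_panel, drawer_front, rail, side_panel, stretcher}
6. runner@(2, 0) [+x clear] — {back_panel, drawer_front, rail, runner, side_panel, stretcher}
7. shelf@(3, 1) [-y clear] — {back_panel, drawer_front, rail, runner, shelf, side_panel, stretcher}
8. cam@(2, -1) [-x clear] — {back_panel, cam, drawer_front, rail, runner, shelf, side_panel, stretcher}
9. divider@(1, -1) [-x clear] — {back_panel, cam, divider, drawer_front, rail, runner, shelf, side_panel, stretcher}

rail; stretcher; side_panel; drawer_front; back_panel; runner; shelf; cam; divider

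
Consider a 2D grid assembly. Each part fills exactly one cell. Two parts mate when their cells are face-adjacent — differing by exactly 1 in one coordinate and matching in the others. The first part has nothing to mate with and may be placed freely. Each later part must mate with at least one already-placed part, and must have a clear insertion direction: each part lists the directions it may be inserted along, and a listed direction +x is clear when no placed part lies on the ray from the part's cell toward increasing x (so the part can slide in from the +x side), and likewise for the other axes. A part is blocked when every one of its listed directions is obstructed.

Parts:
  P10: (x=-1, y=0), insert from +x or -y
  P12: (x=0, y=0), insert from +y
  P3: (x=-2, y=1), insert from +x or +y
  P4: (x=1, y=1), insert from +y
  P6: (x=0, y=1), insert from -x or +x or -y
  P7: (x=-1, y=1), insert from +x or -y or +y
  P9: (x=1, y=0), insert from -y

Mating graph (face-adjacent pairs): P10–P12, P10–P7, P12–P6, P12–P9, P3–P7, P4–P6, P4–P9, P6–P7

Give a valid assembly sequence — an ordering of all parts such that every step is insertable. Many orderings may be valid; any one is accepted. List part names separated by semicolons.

1. P3@(-2, 1) [+x clear] — {P3}
2. P7@(-1, 1) [+x clear] — {P3, P7}
3. P10@(-1, 0) [+x clear] — {P10, P3, P7}
4. P12@(0, 0) [+y clear] — {P10, P12, P3, P7}
5. P6@(0, 1) [+x clear] — {P10, P12, P3, P6, P7}
6. P9@(1, 0) [-y clear] — {P10, P12, P3, P6, P7, P9}
7. P4@(1, 1) [+y clear] — {P10, P12, P3, P4, P6, P7, P9}

P3; P7; P10; P12; P6; P9; P4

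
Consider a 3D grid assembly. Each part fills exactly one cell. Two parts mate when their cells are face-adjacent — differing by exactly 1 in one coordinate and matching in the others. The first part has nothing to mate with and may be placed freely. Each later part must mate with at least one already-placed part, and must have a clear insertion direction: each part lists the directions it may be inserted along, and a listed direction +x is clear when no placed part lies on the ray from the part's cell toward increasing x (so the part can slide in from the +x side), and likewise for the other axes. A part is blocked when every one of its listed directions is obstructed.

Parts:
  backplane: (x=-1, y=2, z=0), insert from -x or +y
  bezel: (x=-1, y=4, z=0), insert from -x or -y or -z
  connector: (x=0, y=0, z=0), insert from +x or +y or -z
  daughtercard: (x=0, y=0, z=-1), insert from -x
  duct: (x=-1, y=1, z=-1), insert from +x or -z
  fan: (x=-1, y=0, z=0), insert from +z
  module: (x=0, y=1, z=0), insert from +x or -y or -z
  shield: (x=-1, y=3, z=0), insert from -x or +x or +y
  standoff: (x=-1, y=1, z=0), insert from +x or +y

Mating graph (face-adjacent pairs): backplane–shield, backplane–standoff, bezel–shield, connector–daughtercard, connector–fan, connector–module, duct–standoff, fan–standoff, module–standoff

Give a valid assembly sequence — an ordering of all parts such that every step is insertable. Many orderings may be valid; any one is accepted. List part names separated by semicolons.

1. bezel@(-1, 4, 0) [-x clear] — {bezel}
2. shield@(-1, 3, 0) [-x clear] — {bezel, shield}
3. backplane@(-1, 2, 0) [-x clear] — {backplane, bezel, shield}
4. standoff@(-1, 1, 0) [+x clear] — {backplane, bezel, shield, standoff}
5. fan@(-1, 0, 0) [+z clear] — {backplane, bezel, fan, shield, standoff}
6. connector@(0, 0, 0) [+x clear] — {backplane, bezel, connector, fan, shield, standoff}
7. module@(0, 1, 0) [+x clear] — {backplane, bezel, connector, fan, module, shield, standoff}
8. daughtercard@(0, 0, -1) [-x clear] — {backplane, bezel, connector, daughtercard, fan, module, shield, standoff}
9. duct@(-1, 1, -1) [+x clear] — {backplane, bezel, connector, daughtercard, duct, fan, module, shield, standoff}

bezel; shield; backplane; standoff; fan; connector; module; daughtercard; duct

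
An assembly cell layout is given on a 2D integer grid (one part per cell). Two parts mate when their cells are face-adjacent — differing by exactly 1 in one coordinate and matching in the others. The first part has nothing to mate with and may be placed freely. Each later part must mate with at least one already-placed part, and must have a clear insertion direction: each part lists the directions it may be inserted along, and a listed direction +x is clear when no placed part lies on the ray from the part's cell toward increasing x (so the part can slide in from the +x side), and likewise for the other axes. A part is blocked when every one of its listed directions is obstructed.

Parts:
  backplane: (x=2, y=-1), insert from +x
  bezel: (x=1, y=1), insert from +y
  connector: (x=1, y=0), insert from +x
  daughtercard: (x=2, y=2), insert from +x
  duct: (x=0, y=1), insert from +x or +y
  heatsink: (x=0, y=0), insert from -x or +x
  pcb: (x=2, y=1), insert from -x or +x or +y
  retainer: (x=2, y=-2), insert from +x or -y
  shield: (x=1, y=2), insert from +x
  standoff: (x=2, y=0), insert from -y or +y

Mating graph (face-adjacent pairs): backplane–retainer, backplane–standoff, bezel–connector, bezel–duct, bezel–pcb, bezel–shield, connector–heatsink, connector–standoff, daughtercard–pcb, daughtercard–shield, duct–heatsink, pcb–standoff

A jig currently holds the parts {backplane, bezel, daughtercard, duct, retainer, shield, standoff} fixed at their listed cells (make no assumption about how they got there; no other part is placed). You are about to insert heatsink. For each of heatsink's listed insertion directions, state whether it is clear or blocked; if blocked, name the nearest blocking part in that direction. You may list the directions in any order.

+x: blocked by standoff; -x: clear

-x: ray from heatsink(0, 0) has no placed part ⇒ clear
+x: nearest on ray is standoff@(2, 0) ⇒ blocked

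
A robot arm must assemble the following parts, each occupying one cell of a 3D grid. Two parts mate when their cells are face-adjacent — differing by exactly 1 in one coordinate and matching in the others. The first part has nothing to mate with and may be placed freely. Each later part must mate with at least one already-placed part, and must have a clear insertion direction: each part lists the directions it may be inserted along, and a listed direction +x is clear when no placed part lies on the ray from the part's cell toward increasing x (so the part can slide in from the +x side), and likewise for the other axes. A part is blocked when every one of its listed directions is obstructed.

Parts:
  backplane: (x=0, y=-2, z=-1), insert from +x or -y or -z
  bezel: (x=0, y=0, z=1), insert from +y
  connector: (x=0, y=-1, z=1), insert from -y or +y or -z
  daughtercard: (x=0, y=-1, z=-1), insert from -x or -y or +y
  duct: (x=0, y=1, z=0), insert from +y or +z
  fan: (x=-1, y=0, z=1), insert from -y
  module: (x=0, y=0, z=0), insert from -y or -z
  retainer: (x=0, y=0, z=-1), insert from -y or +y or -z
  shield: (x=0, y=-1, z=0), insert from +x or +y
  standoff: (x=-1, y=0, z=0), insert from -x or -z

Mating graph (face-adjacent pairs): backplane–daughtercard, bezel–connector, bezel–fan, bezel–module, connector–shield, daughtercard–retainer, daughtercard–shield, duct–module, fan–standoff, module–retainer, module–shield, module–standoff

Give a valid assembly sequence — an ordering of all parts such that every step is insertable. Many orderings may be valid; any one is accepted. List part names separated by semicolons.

shield; module; connector; retainer; duct; standoff; bezel; fan; daughtercard; backplane

1. shield@(0, -1, 0) [+x clear] — {shield}
2. module@(0, 0, 0) [-z clear] — {module, shield}
3. connector@(0, -1, 1) [-y clear] — {connector, module, shield}
4. retainer@(0, 0, -1) [-y clear] — {connector, module, retainer, shield}
5. duct@(0, 1, 0) [+y clear] — {connector, duct, module, retainer, shield}
6. standoff@(-1, 0, 0) [-x clear] — {connector, duct, module, retainer, shield, standoff}
7. bezel@(0, 0, 1) [+y clear] — {bezel, connector, duct, module, retainer, shield, standoff}
8. fan@(-1, 0, 1) [-y clear] — {bezel, connector, duct, fan, module, retainer, shield, standoff}
9. daughtercard@(0, -1, -1) [-x clear] — {bezel, connector, daughtercard, duct, fan, module, retainer, shield, standoff}
10. backplane@(0, -2, -1) [+x clear] — {backplane, bezel, connector, daughtercard, duct, fan, module, retainer, shield, standoff}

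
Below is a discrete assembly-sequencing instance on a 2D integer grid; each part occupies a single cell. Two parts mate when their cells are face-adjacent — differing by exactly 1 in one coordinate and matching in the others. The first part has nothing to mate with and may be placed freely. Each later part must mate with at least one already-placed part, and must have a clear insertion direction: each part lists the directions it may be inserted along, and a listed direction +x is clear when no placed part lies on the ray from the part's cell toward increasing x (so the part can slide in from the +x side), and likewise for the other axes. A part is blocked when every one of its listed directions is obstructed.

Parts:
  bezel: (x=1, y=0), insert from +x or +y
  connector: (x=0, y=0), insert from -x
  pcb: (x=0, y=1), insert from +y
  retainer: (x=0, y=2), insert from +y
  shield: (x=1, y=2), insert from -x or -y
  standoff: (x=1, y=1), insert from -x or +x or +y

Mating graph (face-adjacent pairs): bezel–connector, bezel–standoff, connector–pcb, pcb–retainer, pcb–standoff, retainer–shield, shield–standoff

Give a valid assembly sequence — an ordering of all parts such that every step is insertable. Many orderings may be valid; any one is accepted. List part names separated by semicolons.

standoff; shield; pcb; retainer; connector; bezel

1. standoff@(1, 1) [-x clear] — {standoff}
2. shield@(1, 2) [-x clear] — {shield, standoff}
3. pcb@(0, 1) [+y clear] — {pcb, shield, standoff}
4. retainer@(0, 2) [+y clear] — {pcb, retainer, shield, standoff}
5. connector@(0, 0) [-x clear] — {connector, pcb, retainer, shield, standoff}
6. bezel@(1, 0) [+x clear] — {bezel, connector, pcb, retainer, shield, standoff}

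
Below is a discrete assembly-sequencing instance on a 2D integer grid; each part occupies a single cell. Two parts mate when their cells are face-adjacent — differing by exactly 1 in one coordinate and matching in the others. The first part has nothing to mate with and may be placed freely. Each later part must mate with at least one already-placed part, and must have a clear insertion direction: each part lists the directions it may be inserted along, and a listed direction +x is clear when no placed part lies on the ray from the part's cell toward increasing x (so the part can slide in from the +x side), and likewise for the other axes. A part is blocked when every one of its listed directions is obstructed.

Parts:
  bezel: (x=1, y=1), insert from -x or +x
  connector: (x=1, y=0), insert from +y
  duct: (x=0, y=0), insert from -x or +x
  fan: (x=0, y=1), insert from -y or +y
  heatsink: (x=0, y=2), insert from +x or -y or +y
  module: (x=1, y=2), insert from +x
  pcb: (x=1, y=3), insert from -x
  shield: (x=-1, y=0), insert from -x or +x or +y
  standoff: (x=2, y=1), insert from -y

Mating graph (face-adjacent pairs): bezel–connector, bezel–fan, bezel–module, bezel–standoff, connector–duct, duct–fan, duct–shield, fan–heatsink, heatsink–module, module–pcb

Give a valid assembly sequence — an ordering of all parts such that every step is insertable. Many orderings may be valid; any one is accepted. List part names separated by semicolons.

1. shield@(-1, 0) [-x clear] — {shield}
2. duct@(0, 0) [+x clear] — {duct, shield}
3. connector@(1, 0) [+y clear] — {connector, duct, shield}
4. bezel@(1, 1) [-x clear] — {bezel, connector, duct, shield}
5. standoff@(2, 1) [-y clear] — {bezel, connector, duct, shield, standoff}
6. module@(1, 2) [+x clear] — {bezel, connector, duct, module, shield, standoff}
7. pcb@(1, 3) [-x clear] — {bezel, connector, duct, module, pcb, shield, standoff}
8. fan@(0, 1) [+y clear] — {bezel, connector, duct, fan, module, pcb, shield, standoff}
9. heatsink@(0, 2) [+y clear] — {bezel, connector, duct, fan, heatsink, module, pcb, shield, standoff}

shield; duct; connector; bezel; standoff; module; pcb; fan; heatsink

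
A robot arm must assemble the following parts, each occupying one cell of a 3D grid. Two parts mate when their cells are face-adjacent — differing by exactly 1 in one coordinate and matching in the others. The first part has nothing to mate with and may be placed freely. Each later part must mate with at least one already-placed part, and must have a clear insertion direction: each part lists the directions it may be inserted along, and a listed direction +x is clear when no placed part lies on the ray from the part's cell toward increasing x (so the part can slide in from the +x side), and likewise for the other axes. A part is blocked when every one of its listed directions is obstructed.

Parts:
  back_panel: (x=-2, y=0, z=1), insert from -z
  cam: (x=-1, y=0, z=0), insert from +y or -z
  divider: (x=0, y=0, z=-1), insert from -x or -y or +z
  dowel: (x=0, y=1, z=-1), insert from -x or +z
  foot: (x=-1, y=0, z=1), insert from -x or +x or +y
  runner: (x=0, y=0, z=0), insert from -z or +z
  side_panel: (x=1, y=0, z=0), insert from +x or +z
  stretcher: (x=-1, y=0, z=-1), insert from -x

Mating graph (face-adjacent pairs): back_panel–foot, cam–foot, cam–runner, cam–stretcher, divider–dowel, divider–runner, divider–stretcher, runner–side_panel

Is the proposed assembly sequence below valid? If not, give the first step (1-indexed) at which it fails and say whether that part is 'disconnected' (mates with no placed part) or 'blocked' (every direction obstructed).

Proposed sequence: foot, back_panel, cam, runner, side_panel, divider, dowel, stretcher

1. foot@(-1, 0, 1) [-x clear] — {foot}
2. back_panel@(-2, 0, 1) [-z clear] — {back_panel, foot}
3. cam@(-1, 0, 0) [+y clear] — {back_panel, cam, foot}
4. runner@(0, 0, 0) [-z clear] — {back_panel, cam, foot, runner}
5. side_panel@(1, 0, 0) [+x clear] — {back_panel, cam, foot, runner, side_panel}
6. divider@(0, 0, -1) [-x clear] — {back_panel, cam, divider, foot, runner, side_panel}
7. dowel@(0, 1, -1) [-x clear] — {back_panel, cam, divider, dowel, foot, runner, side_panel}
8. stretcher@(-1, 0, -1) [-x clear] — {back_panel, cam, divider, dowel, foot, runner, side_panel, stretcher}

Valid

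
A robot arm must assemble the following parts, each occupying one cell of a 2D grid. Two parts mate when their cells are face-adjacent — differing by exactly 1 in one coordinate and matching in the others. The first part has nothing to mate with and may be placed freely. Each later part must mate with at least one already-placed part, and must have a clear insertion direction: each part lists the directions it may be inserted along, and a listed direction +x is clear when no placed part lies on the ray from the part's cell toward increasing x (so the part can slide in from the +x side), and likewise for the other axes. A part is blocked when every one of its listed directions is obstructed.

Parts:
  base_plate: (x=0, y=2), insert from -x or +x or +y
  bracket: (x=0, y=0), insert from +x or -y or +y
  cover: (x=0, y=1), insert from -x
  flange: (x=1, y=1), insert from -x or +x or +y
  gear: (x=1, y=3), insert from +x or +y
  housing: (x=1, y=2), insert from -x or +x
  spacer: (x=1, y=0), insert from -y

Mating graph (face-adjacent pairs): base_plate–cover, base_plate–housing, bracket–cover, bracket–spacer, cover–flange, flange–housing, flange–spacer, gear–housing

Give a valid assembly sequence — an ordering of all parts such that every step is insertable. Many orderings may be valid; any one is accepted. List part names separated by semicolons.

gear; housing; base_plate; cover; flange; bracket; spacer

1. gear@(1, 3) [+x clear] — {gear}
2. housing@(1, 2) [-x clear] — {gear, housing}
3. base_plate@(0, 2) [-x clear] — {base_plate, gear, housing}
4. cover@(0, 1) [-x clear] — {base_plate, cover, gear, housing}
5. flange@(1, 1) [+x clear] — {base_plate, cover, flange, gear, housing}
6. bracket@(0, 0) [+x clear] — {base_plate, bracket, cover, flange, gear, housing}
7. spacer@(1, 0) [-y clear] — {base_plate, bracket, cover, flange, gear, housing, spacer}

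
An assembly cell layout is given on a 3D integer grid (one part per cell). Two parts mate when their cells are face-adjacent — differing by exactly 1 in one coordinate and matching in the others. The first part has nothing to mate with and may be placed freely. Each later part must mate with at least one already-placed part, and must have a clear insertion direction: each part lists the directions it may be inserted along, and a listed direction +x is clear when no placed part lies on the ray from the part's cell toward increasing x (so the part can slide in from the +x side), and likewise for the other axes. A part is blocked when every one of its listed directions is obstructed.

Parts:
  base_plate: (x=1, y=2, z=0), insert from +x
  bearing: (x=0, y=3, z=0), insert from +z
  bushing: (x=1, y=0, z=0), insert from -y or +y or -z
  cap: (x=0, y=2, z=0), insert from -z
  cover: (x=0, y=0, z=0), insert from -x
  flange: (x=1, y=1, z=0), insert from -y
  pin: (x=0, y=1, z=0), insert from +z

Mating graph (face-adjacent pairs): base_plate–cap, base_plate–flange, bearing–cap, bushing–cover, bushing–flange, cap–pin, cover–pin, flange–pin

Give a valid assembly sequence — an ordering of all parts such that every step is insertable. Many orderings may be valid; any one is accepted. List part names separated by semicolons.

cap; pin; cover; bearing; base_plate; flange; bushing

1. cap@(0, 2, 0) [-z clear] — {cap}
2. pin@(0, 1, 0) [+z clear] — {cap, pin}
3. cover@(0, 0, 0) [-x clear] — {cap, cover, pin}
4. bearing@(0, 3, 0) [+z clear] — {bearing, cap, cover, pin}
5. base_plate@(1, 2, 0) [+x clear] — {base_plate, bearing, cap, cover, pin}
6. flange@(1, 1, 0) [-y clear] — {base_plate, bearing, cap, cover, flange, pin}
7. bushing@(1, 0, 0) [-y clear] — {base_plate, bearing, bushing, cap, cover, flange, pin}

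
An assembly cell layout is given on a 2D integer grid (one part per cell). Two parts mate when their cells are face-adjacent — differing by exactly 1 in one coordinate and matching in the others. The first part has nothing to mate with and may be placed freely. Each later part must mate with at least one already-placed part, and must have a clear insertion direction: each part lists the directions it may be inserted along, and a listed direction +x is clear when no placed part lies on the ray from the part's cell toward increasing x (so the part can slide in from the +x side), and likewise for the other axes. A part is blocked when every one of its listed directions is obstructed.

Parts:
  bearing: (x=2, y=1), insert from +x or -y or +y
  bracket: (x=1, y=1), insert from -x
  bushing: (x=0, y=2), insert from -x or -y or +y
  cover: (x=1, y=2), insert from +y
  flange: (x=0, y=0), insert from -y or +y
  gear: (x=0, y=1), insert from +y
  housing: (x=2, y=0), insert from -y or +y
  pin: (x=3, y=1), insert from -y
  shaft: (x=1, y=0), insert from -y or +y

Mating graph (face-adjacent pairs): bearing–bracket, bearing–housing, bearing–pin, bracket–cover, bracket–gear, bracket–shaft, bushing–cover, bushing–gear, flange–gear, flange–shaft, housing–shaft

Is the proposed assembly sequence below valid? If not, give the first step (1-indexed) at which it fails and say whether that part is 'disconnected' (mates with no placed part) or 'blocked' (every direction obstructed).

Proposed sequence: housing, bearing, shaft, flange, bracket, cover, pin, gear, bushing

Valid

1. housing@(2, 0) [-y clear] — {housing}
2. bearing@(2, 1) [+x clear] — {bearing, housing}
3. shaft@(1, 0) [-y clear] — {bearing, housing, shaft}
4. flange@(0, 0) [-y clear] — {bearing, flange, housing, shaft}
5. bracket@(1, 1) [-x clear] — {bearing, bracket, flange, housing, shaft}
6. cover@(1, 2) [+y clear] — {bearing, bracket, cover, flange, housing, shaft}
7. pin@(3, 1) [-y clear] — {bearing, bracket, cover, flange, housing, pin, shaft}
8. gear@(0, 1) [+y clear] — {bearing, bracket, cover, flange, gear, housing, pin, shaft}
9. bushing@(0, 2) [-x clear] — {bearing, bracket, bushing, cover, flange, gear, housing, pin, shaft}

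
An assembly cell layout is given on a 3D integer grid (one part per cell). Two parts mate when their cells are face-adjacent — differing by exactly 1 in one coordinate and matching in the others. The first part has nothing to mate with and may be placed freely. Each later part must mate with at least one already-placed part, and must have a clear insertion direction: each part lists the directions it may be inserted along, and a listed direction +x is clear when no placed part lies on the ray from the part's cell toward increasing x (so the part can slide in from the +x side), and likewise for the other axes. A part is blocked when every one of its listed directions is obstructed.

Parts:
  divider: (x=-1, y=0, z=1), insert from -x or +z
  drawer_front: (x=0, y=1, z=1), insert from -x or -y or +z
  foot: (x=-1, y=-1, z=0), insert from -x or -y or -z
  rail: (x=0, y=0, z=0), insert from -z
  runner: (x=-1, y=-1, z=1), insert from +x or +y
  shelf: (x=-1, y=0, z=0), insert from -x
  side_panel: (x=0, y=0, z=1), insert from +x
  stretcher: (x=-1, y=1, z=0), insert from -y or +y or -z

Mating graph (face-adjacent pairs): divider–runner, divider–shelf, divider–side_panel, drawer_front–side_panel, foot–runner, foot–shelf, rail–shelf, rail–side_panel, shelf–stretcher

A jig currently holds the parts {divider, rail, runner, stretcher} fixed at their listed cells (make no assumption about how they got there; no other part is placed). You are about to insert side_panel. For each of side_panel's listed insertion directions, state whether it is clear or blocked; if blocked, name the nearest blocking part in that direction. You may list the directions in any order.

+x: ray from side_panel(0, 0, 1) has no placed part ⇒ clear

+x: clear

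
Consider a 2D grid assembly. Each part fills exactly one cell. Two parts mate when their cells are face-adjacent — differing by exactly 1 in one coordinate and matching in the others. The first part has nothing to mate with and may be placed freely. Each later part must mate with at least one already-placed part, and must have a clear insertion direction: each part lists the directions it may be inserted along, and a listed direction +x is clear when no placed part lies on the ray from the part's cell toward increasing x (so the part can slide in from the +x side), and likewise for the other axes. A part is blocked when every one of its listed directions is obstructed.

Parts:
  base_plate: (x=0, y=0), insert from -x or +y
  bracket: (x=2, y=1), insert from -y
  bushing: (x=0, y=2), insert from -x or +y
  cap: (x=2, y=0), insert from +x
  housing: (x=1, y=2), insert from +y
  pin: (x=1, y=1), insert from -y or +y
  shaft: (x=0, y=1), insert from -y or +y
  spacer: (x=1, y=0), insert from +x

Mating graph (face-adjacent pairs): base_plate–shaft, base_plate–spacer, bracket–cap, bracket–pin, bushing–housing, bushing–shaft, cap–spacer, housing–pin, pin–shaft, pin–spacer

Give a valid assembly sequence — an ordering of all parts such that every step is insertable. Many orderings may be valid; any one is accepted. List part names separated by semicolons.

shaft; pin; bracket; spacer; bushing; housing; base_plate; cap

1. shaft@(0, 1) [-y clear] — {shaft}
2. pin@(1, 1) [-y clear] — {pin, shaft}
3. bracket@(2, 1) [-y clear] — {bracket, pin, shaft}
4. spacer@(1, 0) [+x clear] — {bracket, pin, shaft, spacer}
5. bushing@(0, 2) [-x clear] — {bracket, bushing, pin, shaft, spacer}
6. housing@(1, 2) [+y clear] — {bracket, bushing, housing, pin, shaft, spacer}
7. base_plate@(0, 0) [-x clear] — {base_plate, bracket, bushing, housing, pin, shaft, spacer}
8. cap@(2, 0) [+x clear] — {base_plate, bracket, bushing, cap, housing, pin, shaft, spacer}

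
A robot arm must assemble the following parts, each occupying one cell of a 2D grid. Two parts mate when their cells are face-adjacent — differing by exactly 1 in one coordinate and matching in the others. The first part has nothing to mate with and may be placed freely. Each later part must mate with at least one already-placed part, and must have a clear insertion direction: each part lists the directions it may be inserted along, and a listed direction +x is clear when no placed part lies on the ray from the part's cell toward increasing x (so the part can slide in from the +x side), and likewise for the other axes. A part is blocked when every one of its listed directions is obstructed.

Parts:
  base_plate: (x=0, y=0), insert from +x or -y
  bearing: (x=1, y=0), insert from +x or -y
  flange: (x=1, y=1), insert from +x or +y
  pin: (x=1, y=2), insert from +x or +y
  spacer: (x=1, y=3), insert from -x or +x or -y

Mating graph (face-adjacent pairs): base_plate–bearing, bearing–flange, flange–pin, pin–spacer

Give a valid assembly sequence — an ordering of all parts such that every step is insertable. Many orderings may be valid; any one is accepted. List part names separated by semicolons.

base_plate; bearing; flange; pin; spacer

1. base_plate@(0, 0) [+x clear] — {base_plate}
2. bearing@(1, 0) [+x clear] — {base_plate, bearing}
3. flange@(1, 1) [+x clear] — {base_plate, bearing, flange}
4. pin@(1, 2) [+x clear] — {base_plate, bearing, flange, pin}
5. spacer@(1, 3) [-x clear] — {base_plate, bearing, flange, pin, spacer}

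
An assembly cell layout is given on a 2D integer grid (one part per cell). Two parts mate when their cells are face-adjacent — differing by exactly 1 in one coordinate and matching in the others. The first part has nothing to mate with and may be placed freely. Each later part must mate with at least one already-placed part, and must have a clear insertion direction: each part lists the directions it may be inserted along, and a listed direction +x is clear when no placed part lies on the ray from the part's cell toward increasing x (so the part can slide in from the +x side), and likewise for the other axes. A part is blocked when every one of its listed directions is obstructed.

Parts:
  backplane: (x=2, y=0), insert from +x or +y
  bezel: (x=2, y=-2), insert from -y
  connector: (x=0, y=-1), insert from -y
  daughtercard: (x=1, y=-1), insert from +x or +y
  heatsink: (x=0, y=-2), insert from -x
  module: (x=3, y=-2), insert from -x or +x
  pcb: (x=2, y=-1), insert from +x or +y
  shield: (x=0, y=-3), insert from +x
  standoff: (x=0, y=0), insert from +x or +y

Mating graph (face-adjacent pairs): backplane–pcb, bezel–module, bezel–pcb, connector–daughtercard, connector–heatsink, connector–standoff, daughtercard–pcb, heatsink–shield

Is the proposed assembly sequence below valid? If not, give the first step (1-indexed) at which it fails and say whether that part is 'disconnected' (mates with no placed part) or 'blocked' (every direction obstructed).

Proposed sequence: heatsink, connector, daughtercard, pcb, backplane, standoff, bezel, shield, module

Invalid at step 2 (blocked)

1. heatsink@(0, -2) [-x clear] — {heatsink}
2. connector@(0, -1) — -y all obstructed ⇒ blocked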